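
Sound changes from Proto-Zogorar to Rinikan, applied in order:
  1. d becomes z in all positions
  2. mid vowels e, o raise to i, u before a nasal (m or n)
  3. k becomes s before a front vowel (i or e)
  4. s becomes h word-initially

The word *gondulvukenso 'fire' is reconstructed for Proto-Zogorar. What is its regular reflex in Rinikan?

gunzulvusinso

Rinikan: *gondulvukenso > gonzulvukenso > gunzulvukinso > gunzulvusinso  (by unconditioned shift, pre-nasal raising, palatalisation)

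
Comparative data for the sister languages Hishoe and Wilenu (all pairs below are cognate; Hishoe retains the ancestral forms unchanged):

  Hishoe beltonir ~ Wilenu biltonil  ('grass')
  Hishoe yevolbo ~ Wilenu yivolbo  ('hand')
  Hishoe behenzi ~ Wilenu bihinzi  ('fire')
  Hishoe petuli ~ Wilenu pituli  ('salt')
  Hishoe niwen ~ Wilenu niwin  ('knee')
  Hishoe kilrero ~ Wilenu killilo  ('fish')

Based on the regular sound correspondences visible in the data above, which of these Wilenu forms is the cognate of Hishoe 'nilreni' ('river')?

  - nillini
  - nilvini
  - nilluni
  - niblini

kilrero ~ killilo — Hishoe r corresponds to Wilenu l after a consonant, before a front vowel.
behenzi ~ bihinzi, niwen ~ niwin — Hishoe e corresponds to Wilenu i after a consonant, before a nasal.
Applying these to Hishoe 'nilreni':
  nilreni → nilleni   (r→l after a consonant, before a front vowel)
  nilleni → nillini   (e→i after a consonant, before a nasal)
So the Wilenu cognate is 'nillini'.

nillini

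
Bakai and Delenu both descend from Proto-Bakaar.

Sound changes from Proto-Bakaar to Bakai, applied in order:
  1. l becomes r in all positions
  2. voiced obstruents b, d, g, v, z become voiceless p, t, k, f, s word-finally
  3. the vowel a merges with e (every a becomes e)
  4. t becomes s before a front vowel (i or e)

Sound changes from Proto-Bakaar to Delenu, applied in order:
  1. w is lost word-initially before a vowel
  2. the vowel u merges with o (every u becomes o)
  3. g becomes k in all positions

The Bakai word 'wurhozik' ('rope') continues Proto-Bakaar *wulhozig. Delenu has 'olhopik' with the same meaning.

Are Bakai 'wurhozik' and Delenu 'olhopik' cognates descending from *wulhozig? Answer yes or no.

no

Derive the expected Delenu reflex of *wulhozig:
Delenu: start from *wulhozig.
  rule 1 (glide loss): wulhozig → ulhozig
  rule 2 (vowel merger): ulhozig → olhozig
  rule 3 (unconditioned shift): olhozig → olhozik
  ⇒ Delenu olhozik
The regular Delenu reflex would be 'olhozik', but the attested form is 'olhopik'. The correspondence is irregular, so they are not cognates (the Delenu form has a different source).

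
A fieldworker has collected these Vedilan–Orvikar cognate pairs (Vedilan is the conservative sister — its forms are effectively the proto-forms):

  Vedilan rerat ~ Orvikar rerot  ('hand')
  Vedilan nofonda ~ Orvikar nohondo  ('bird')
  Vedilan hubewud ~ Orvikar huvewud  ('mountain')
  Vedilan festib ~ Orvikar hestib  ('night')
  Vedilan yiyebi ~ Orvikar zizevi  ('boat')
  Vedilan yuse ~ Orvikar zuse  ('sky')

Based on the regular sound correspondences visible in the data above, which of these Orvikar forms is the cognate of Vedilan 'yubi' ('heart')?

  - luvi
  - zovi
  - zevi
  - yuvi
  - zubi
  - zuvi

zuvi

yuse ~ zuse — Vedilan y corresponds to Orvikar z word-initially before a back vowel.
yiyebi ~ zizevi — Vedilan b corresponds to Orvikar v between vowels (before a front vowel).
Applying these to Vedilan 'yubi':
  yubi → zubi   (y→z word-initially before a back vowel)
  zubi → zuvi   (b→v between vowels (before a front vowel))
So the Orvikar cognate is 'zuvi'.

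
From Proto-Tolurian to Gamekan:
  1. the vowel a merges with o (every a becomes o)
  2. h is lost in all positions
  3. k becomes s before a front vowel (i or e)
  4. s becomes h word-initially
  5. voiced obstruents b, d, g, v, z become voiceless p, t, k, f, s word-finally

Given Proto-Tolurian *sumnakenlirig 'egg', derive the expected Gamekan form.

Gamekan: *sumnakenlirig > sumnokenlirig > sumnosenlirig > humnosenlirig > humnosenlirik  (by vowel merger, palatalisation, debuccalisation, final devoicing)

humnosenlirik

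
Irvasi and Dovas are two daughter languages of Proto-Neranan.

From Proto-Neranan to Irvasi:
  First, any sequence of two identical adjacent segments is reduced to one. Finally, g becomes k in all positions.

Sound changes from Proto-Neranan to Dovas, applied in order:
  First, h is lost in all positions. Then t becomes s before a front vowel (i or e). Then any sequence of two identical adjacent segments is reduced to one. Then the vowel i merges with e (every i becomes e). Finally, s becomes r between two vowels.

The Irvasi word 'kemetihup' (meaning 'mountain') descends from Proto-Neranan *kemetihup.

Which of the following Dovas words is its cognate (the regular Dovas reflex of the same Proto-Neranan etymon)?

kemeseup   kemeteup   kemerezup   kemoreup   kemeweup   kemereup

Dovas: *kemetihup
  kemetihup → kemetiup   [h-loss]
  kemetiup → kemesiup   [palatalisation]
  kemesiup (rule 3 does not apply)
  kemesiup → kemeseup   [vowel merger]
  kemeseup → kemereup   [rhotacism]
  giving Dovas kemereup.
Among the options, 'kemereup' alone shows every Dovas change applied in order.

kemereup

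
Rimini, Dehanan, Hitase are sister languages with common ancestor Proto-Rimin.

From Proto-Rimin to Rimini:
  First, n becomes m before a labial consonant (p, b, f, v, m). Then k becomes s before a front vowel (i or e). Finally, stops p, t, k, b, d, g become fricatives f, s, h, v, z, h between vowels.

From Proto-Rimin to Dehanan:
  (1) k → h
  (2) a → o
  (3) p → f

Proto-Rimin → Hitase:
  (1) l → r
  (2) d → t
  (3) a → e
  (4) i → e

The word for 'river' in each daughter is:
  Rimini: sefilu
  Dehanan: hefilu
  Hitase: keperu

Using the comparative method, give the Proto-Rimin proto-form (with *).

*kepilu

Position 3: Rimini has f, Dehanan has f, Hitase has p. Hitase preserves p here (none of its changes turn any other segment into p), so the proto-segment is *p.
Position 5: Rimini has l, Dehanan has l, Hitase has r. Rimini preserves l here (none of its changes turn any other segment into l), so the proto-segment is *l.
Continuing position by position gives *kepilu; check it forward:
Rimini: start from *kepilu.
  rule 1: no change — kepilu
  rule 2 (palatalisation): kepilu → sepilu
  rule 3 (intervocalic lenition): sepilu → sefilu
  ⇒ Rimini sefilu
Dehanan: *kepilu > hepilu > hefilu  (by unconditioned shift, unconditioned shift)
Hitase: *kepilu
  kepilu → kepiru   [unconditioned shift]
  kepiru (rule 2 does not apply)
  kepiru (rule 3 does not apply)
  kepiru → keperu   [vowel merger]
  giving Hitase keperu.
*kepilu is the unique common source.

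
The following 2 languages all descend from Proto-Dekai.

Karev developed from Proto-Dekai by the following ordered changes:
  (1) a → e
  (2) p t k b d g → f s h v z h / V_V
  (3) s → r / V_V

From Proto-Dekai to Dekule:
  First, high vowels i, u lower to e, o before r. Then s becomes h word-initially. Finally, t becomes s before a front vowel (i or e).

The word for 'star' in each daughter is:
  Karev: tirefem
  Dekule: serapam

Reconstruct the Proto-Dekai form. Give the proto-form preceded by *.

*tirapam

Position 4: Karev has e, Dekule has a. Dekule preserves a here (none of its changes turn any other segment into a), so the proto-segment is *a.
Position 5: Karev has f, Dekule has p. Dekule preserves p here (none of its changes turn any other segment into p), so the proto-segment is *p.
Position 6: Karev has e, Dekule has a. Dekule preserves a here (none of its changes turn any other segment into a), so the proto-segment is *a.
This points to *tirapam. Verify forward in each daughter:
Karev: *tirapam
  tirapam → tirepem   [vowel merger]
  tirepem → tirefem   [intervocalic lenition]
  tirefem (rule 3 does not apply)
  giving Karev tirefem.
Dekule: start from *tirapam.
  rule 1 (pre-rhotic lowering): tirapam → terapam
  rule 2: no change — terapam
  rule 3 (palatalisation): terapam → serapam
  ⇒ Dekule serapam
No other proto-form is consistent with every reflex, so the reconstruction is *tirapam.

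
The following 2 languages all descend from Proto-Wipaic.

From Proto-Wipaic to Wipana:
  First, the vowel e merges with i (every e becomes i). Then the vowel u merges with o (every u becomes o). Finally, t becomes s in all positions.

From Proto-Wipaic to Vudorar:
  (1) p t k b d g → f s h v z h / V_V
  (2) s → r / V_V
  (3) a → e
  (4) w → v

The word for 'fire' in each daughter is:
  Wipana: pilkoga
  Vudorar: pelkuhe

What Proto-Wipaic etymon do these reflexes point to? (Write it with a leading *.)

Position 2: Wipana has i, Vudorar has e. Taking the neighbouring segments as reconstructed: Wipana i could go back to *e or *i; Vudorar e could go back to *a or *e — the one source consistent with every daughter is *e.
Position 5: Wipana has o, Vudorar has u. Vudorar preserves u here (none of its changes turn any other segment into u), so the proto-segment is *u.
Position 6: Wipana has g, Vudorar has h. Wipana preserves g here (none of its changes turn any other segment into g), so the proto-segment is *g.
Verify the candidate proto-form against each daughter:
Wipana: start from *pelkuga.
  rule 1 (vowel merger): pelkuga → pilkuga
  rule 2 (vowel merger): pilkuga → pilkoga
  rule 3: no change — pilkoga
  ⇒ Wipana pilkoga
Vudorar: *pelkuga > pelkuha > pelkuhe  (by intervocalic lenition, vowel merger)
No other proto-form is consistent with every reflex, so the reconstruction is *pelkuga.

*pelkuga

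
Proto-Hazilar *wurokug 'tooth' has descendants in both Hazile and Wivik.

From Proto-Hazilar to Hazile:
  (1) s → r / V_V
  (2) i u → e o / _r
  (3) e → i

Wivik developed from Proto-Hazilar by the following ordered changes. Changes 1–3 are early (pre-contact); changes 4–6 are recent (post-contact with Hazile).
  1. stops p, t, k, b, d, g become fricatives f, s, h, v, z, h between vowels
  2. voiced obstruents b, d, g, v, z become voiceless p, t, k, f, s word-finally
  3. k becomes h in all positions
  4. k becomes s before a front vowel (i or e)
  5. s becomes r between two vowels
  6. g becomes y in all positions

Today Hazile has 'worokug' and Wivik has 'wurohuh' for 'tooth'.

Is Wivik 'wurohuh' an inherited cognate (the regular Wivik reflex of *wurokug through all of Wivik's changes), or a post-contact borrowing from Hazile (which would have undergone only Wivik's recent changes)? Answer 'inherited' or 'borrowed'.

If inherited, *wurokug would pass through all of Wivik's changes:
Wivik: *wurokug
  wurokug → wurohug   [intervocalic lenition]
  wurohug → wurohuk   [final devoicing]
  wurohuk → wurohuh   [unconditioned shift]
  wurohuh (rule 4 does not apply)
  wurohuh (rule 5 does not apply)
  wurohuh (rule 6 does not apply)
  giving Wivik wurohuh.
If borrowed from Hazile 'worokug' after the early changes, it would undergo only the recent ones:
  rule 4 (palatalisation): no change (worokug)
  rule 5 (rhotacism): no change (worokug)
  rule 6 (unconditioned shift): worokug → worokuy
  ⇒ as a loan: worokuy
Wivik 'wurohuh' matches the inherited outcome exactly, so it is an inherited cognate, not a loan.

inherited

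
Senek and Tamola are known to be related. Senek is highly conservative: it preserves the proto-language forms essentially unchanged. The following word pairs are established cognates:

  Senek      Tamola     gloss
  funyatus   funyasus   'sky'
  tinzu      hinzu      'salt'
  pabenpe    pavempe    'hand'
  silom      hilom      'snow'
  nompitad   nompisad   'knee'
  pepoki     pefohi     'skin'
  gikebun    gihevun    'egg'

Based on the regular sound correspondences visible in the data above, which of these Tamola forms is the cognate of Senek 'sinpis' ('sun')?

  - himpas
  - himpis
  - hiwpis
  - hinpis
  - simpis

himpis

silom ~ hilom — Senek s corresponds to Tamola h word-initially before a front vowel.
pabenpe ~ pavempe — Senek n corresponds to Tamola m after a vowel, before a labial obstruent.
Applying these to Senek 'sinpis':
  sinpis → hinpis   (s→h word-initially before a front vowel)
  hinpis → himpis   (n→m after a vowel, before a labial obstruent)
So the Tamola cognate is 'himpis'.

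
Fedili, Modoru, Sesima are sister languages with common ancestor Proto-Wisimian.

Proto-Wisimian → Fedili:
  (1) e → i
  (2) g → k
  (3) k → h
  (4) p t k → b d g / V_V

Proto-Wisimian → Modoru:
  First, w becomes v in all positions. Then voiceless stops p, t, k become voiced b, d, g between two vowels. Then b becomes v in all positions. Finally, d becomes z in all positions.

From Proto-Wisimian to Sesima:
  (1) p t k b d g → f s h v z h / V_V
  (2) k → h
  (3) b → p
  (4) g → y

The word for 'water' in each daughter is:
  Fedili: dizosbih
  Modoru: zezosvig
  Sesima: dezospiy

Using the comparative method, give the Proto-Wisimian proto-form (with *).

Position 8: Fedili has h, Modoru has g, Sesima has y. Taking the neighbouring segments as reconstructed: Fedili h could go back to *k or *g or *h; Modoru g can only go back to *g; Sesima y could go back to *g or *y — the one source consistent with every daughter is *g.
Position 6: Fedili has b, Modoru has v, Sesima has p. Taking the neighbouring segments as reconstructed: Fedili b can only go back to *b; Modoru v could go back to *b or *v or *w; Sesima p could go back to *p or *b — the one source consistent with every daughter is *b.
Position 2: Fedili has i, Modoru has e, Sesima has e. Modoru preserves e here (none of its changes turn any other segment into e), so the proto-segment is *e.
Continuing position by position gives *dezosbig; check it forward:
Fedili: start from *dezosbig.
  rule 1 (vowel merger): dezosbig → dizosbig
  rule 2 (unconditioned shift): dizosbig → dizosbik
  rule 3 (unconditioned shift): dizosbik → dizosbih
  rule 4: no change — dizosbih
  ⇒ Fedili dizosbih
Modoru: *dezosbig > dezosvig > zezosvig  (by unconditioned shift, unconditioned shift)
Sesima: *dezosbig
  dezosbig (rule 1 does not apply)
  dezosbig (rule 2 does not apply)
  dezosbig → dezospig   [unconditioned shift]
  dezospig → dezospiy   [unconditioned shift]
  giving Sesima dezospiy.
Only *dezosbig yields all of Fedili dizosbih, Modoru zezosvig, Sesima dezospiy.

*dezosbig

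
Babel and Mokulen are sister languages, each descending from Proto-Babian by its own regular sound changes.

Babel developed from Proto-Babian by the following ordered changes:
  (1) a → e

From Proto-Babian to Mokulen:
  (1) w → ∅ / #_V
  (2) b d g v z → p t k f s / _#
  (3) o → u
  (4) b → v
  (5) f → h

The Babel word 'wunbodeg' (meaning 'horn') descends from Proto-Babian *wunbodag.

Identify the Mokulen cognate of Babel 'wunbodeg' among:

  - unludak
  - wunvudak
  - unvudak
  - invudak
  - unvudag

unvudak

Mokulen: start from *wunbodag.
  rule 1 (glide loss): wunbodag → unbodag
  rule 2 (final devoicing): unbodag → unbodak
  rule 3 (vowel merger): unbodak → unbudak
  rule 4 (unconditioned shift): unbudak → unvudak
  rule 5: no change — unvudak
  ⇒ Mokulen unvudak
Among the options, 'unvudak' alone shows every Mokulen change applied in order.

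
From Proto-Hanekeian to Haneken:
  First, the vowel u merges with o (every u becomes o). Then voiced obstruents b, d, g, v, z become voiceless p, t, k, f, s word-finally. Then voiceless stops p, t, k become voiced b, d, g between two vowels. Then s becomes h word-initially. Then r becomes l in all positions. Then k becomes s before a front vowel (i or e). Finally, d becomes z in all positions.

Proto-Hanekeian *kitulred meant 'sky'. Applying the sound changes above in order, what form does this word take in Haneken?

sizollet

Haneken: *kitulred
  kitulred → kitolred   [vowel merger]
  kitolred → kitolret   [final devoicing]
  kitolret → kidolret   [intervocalic voicing]
  kidolret (rule 4 does not apply)
  kidolret → kidollet   [unconditioned shift]
  kidollet → sidollet   [palatalisation]
  sidollet → sizollet   [unconditioned shift]
  giving Haneken sizollet.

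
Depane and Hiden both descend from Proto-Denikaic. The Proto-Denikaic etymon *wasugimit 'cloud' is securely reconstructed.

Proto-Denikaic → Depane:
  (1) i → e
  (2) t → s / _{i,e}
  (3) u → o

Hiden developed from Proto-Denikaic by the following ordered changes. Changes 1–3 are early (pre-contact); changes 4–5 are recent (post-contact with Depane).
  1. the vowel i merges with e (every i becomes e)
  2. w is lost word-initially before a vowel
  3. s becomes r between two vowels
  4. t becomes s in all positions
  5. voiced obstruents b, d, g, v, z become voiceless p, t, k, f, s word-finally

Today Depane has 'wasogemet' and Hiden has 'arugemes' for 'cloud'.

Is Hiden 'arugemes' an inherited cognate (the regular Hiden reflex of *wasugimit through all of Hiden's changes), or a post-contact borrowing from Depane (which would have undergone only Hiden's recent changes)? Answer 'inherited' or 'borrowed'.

If inherited, *wasugimit would pass through all of Hiden's changes:
Hiden: start from *wasugimit.
  rule 1 (vowel merger): wasugimit → wasugemet
  rule 2 (glide loss): wasugemet → asugemet
  rule 3 (rhotacism): asugemet → arugemet
  rule 4 (unconditioned shift): arugemet → arugemes
  rule 5: no change — arugemes
  ⇒ Hiden arugemes
If borrowed from Depane 'wasogemet' after the early changes, it would undergo only the recent ones:
  rule 4 (unconditioned shift): wasogemet → wasogemes
  rule 5 (final devoicing): no change (wasogemes)
  ⇒ as a loan: wasogemes
Hiden 'arugemes' matches the inherited outcome exactly, so it is an inherited cognate, not a loan.

inherited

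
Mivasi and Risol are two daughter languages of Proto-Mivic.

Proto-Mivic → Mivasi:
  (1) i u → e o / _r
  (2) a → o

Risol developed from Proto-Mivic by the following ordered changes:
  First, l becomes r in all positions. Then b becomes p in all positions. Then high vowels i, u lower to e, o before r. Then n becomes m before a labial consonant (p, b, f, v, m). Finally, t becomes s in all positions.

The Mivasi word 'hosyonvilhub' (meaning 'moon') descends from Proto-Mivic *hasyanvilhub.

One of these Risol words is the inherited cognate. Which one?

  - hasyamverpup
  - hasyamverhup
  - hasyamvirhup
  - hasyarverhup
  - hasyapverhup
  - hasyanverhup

Risol: *hasyanvilhub > hasyanvirhub > hasyanvirhup > hasyanverhup > hasyamverhup  (by unconditioned shift, unconditioned shift, pre-rhotic lowering, nasal place assimilation)
The other candidates each miss or misapply at least one Risol change.

hasyamverhup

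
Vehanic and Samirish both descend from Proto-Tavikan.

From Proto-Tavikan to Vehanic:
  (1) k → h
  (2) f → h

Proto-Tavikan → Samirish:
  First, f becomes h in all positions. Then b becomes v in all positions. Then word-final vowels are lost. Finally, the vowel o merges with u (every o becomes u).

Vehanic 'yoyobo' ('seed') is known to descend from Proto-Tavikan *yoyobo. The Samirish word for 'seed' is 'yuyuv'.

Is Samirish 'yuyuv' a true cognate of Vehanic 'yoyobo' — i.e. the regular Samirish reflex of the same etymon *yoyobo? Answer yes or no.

Derive the expected Samirish reflex of *yoyobo:
Samirish: *yoyobo > yoyovo > yoyov > yuyuv  (by unconditioned shift, apocope, vowel merger)
Samirish 'yuyuv' matches the regular reflex exactly, so the pair is cognate.

yes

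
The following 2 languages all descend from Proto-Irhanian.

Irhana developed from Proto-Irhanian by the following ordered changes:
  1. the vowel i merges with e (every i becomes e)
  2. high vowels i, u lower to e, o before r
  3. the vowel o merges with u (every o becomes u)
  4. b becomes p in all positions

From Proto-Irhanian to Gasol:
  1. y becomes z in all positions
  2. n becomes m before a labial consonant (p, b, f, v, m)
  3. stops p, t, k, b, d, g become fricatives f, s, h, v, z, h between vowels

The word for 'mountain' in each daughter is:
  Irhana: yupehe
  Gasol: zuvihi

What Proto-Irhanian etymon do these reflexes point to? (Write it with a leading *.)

*yubihi

Position 1: Irhana has y, Gasol has z. Irhana preserves y here (none of its changes turn any other segment into y), so the proto-segment is *y.
Position 3: Irhana has p, Gasol has v. Taking the neighbouring segments as reconstructed: Irhana p could go back to *p or *b; Gasol v could go back to *b or *v — the one source consistent with every daughter is *b.
Verify the candidate proto-form against each daughter:
Irhana: *yubihi
  yubihi → yubehe   [vowel merger]
  yubehe (rule 2 does not apply)
  yubehe (rule 3 does not apply)
  yubehe → yupehe   [unconditioned shift]
  giving Irhana yupehe.
Gasol: *yubihi
  yubihi → zubihi   [unconditioned shift]
  zubihi (rule 2 does not apply)
  zubihi → zuvihi   [intervocalic lenition]
  giving Gasol zuvihi.
Only *yubihi yields all of Irhana yupehe, Gasol zuvihi.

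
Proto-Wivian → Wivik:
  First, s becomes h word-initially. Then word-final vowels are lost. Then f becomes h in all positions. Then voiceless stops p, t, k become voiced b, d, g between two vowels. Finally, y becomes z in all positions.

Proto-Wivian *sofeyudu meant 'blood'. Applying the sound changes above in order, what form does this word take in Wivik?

Wivik: *sofeyudu > hofeyudu > hofeyud > hoheyud > hohezud  (by debuccalisation, apocope, unconditioned shift, unconditioned shift)

hohezud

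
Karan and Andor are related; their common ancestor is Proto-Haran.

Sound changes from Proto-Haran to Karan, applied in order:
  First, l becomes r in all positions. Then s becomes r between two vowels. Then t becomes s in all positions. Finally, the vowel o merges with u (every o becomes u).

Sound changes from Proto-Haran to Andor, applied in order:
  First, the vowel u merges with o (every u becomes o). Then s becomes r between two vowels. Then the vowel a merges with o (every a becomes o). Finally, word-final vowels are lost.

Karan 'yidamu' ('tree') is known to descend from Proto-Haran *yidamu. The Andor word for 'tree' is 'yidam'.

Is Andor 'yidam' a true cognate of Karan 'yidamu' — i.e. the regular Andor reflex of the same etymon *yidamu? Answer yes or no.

Derive the expected Andor reflex of *yidamu:
Andor: *yidamu > yidamo > yidomo > yidom  (by vowel merger, vowel merger, apocope)
The regular Andor reflex would be 'yidom', but the attested form is 'yidam'. The correspondence is irregular, so they are not cognates (the Andor form has a different source).

no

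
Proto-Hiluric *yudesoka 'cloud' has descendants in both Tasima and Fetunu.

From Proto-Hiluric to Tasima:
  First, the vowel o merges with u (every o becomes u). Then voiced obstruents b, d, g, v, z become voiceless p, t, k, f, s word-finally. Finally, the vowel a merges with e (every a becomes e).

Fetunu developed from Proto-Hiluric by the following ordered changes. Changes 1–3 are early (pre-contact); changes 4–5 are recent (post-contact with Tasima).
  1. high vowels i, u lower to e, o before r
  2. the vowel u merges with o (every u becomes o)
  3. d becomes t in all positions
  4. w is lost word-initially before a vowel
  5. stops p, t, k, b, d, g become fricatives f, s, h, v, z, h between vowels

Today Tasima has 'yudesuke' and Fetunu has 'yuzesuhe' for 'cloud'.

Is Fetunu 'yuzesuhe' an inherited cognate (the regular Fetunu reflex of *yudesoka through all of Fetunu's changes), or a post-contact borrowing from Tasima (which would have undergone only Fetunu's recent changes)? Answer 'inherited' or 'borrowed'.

If inherited, *yudesoka would pass through all of Fetunu's changes:
Fetunu: *yudesoka > yodesoka > yotesoka > yosesoha  (by vowel merger, unconditioned shift, intervocalic lenition)
If borrowed from Tasima 'yudesuke' after the early changes, it would undergo only the recent ones:
  rule 4 (glide loss): no change (yudesuke)
  rule 5 (intervocalic lenition): yudesuke → yuzesuhe
  ⇒ as a loan: yuzesuhe
Fetunu 'yuzesuhe' matches the loan outcome 'yuzesuhe', not the inherited 'yosesoha' — it skipped the early Fetunu changes, so it was borrowed from Tasima.

borrowed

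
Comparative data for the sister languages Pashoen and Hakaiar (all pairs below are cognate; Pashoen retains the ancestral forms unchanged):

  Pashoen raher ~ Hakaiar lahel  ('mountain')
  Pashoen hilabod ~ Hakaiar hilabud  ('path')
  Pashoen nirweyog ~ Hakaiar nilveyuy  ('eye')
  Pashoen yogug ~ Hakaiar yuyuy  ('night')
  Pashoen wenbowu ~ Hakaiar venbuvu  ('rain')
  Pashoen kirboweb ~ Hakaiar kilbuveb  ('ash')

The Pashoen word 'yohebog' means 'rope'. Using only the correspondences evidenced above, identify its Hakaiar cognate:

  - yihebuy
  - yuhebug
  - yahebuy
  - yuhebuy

yuhebuy

hilabod ~ hilabud, nirweyog ~ nilveyuy — Pashoen o corresponds to Hakaiar u after a consonant, before a consonant other than r, m, n, p, b, f, v.
nirweyog ~ nilveyuy, yogug ~ yuyuy — Pashoen g corresponds to Hakaiar y word-finally.
Applying these to Pashoen 'yohebog':
  yohebog → yuhebog   (o→u after a consonant, before a consonant other than r, m, n, p, b, f, v)
  yuhebog → yuhebug   (o→u after a consonant, before a consonant other than r, m, n, p, b, f, v)
  yuhebug → yuhebuy   (g→y word-finally)
So the Hakaiar cognate is 'yuhebuy'.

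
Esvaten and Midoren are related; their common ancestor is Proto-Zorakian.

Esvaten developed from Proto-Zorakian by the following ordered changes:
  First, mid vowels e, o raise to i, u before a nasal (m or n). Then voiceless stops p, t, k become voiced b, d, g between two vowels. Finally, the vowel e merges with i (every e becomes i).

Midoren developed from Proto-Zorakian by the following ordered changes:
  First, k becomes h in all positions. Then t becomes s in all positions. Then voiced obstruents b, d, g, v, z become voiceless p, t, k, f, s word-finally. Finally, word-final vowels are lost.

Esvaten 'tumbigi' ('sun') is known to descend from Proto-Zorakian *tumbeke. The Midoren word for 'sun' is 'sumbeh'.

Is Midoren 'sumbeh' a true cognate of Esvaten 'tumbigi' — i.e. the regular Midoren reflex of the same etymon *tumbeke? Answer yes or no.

yes

Derive the expected Midoren reflex of *tumbeke:
Midoren: *tumbeke > tumbehe > sumbehe > sumbeh  (by unconditioned shift, unconditioned shift, apocope)
Midoren 'sumbeh' matches the regular reflex exactly, so the pair is cognate.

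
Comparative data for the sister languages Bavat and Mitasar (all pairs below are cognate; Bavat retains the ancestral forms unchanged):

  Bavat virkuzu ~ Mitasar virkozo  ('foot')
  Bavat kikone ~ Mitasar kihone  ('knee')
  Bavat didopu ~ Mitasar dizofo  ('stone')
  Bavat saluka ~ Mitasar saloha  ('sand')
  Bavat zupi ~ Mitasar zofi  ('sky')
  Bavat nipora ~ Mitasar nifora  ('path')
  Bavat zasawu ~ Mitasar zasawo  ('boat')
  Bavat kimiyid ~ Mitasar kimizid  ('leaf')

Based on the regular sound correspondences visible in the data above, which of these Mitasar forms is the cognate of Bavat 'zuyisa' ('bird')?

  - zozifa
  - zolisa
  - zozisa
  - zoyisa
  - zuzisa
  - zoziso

zozisa

virkuzu ~ virkozo, saluka ~ saloha — Bavat u corresponds to Mitasar o after a consonant, before a consonant other than r, m, n, p, b, f, v.
kimiyid ~ kimizid — Bavat y corresponds to Mitasar z between vowels (before a front vowel).
Applying these to Bavat 'zuyisa':
  zuyisa → zoyisa   (u→o after a consonant, before a consonant other than r, m, n, p, b, f, v)
  zoyisa → zozisa   (y→z between vowels (before a front vowel))
So the Mitasar cognate is 'zozisa'.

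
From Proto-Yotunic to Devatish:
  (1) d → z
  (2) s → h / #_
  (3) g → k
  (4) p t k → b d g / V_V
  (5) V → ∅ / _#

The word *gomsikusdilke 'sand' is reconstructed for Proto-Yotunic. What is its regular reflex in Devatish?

komsiguszilk

Devatish: *gomsikusdilke > gomsikuszilke > komsikuszilke > komsiguszilke > komsiguszilk  (by unconditioned shift, unconditioned shift, intervocalic voicing, apocope)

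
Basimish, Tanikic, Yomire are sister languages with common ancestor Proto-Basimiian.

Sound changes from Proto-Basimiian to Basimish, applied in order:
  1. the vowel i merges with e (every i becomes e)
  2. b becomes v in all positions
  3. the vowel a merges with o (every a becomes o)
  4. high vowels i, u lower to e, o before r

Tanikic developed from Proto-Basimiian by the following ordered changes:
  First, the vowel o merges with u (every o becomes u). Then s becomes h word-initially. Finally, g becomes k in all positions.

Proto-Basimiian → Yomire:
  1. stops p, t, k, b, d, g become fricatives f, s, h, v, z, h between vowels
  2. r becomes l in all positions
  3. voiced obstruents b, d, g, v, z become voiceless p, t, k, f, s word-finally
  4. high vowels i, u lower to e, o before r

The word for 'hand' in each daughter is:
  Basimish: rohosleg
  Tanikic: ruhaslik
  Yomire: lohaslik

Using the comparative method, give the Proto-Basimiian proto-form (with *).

*rohaslig

Position 2: Basimish has o, Tanikic has u, Yomire has o. Taking the neighbouring segments as reconstructed: Basimish o could go back to *a or *o; Tanikic u could go back to *o or *u; Yomire o can only go back to *o — the one source consistent with every daughter is *o.
Position 8: Basimish has g, Tanikic has k, Yomire has k. Basimish preserves g here (none of its changes turn any other segment into g), so the proto-segment is *g.
This points to *rohaslig. Verify forward in each daughter:
Basimish: start from *rohaslig.
  rule 1 (vowel merger): rohaslig → rohasleg
  rule 2: no change — rohasleg
  rule 3 (vowel merger): rohasleg → rohosleg
  rule 4: no change — rohosleg
  ⇒ Basimish rohosleg
Tanikic: start from *rohaslig.
  rule 1 (vowel merger): rohaslig → ruhaslig
  rule 2: no change — ruhaslig
  rule 3 (unconditioned shift): ruhaslig → ruhaslik
  ⇒ Tanikic ruhaslik
Yomire: *rohaslig > lohaslig > lohaslik  (by unconditioned shift, final devoicing)
Only *rohaslig yields all of Basimish rohosleg, Tanikic ruhaslik, Yomire lohaslik.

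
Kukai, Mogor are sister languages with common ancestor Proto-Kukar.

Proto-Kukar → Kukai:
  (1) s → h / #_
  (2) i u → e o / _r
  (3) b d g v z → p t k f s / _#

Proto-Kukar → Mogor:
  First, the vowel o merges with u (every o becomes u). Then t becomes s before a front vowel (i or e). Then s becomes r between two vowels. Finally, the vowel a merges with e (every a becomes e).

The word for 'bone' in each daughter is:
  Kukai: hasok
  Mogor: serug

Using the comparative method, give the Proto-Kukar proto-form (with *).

Position 5: Kukai has k, Mogor has g. Mogor preserves g here (none of its changes turn any other segment into g), so the proto-segment is *g.
Position 2: Kukai has a, Mogor has e. Kukai preserves a here (none of its changes turn any other segment into a), so the proto-segment is *a.
Continuing position by position gives *sasog; check it forward:
Kukai: *sasog > hasog > hasok  (by debuccalisation, final devoicing)
Mogor: *sasog
  sasog → sasug   [vowel merger]
  sasug (rule 2 does not apply)
  sasug → sarug   [rhotacism]
  sarug → serug   [vowel merger]
  giving Mogor serug.
No other proto-form is consistent with every reflex, so the reconstruction is *sasog.

*sasog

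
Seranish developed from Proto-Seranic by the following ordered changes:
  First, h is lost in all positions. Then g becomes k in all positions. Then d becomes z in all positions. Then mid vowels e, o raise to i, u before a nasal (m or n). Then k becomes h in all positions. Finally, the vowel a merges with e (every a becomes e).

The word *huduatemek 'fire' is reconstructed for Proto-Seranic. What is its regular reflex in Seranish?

Seranish: start from *huduatemek.
  rule 1 (h-loss): huduatemek → uduatemek
  rule 2: no change — uduatemek
  rule 3 (unconditioned shift): uduatemek → uzuatemek
  rule 4 (pre-nasal raising): uzuatemek → uzuatimek
  rule 5 (unconditioned shift): uzuatimek → uzuatimeh
  rule 6 (vowel merger): uzuatimeh → uzuetimeh
  ⇒ Seranish uzuetimeh

uzuetimeh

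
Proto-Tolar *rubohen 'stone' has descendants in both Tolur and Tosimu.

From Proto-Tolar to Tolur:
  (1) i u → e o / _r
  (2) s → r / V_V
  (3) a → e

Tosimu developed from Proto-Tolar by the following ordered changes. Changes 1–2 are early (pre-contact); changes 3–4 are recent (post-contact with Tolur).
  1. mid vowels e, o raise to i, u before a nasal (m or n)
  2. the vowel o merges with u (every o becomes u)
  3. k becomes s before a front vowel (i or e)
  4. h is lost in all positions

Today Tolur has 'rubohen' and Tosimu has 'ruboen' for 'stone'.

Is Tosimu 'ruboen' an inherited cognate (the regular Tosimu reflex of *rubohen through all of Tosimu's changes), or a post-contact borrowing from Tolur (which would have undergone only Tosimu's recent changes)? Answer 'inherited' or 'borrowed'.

borrowed

If inherited, *rubohen would pass through all of Tosimu's changes:
Tosimu: *rubohen
  rubohen → rubohin   [pre-nasal raising]
  rubohin → rubuhin   [vowel merger]
  rubuhin (rule 3 does not apply)
  rubuhin → rubuin   [h-loss]
  giving Tosimu rubuin.
If borrowed from Tolur 'rubohen' after the early changes, it would undergo only the recent ones:
  rule 3 (palatalisation): no change (rubohen)
  rule 4 (h-loss): rubohen → ruboen
  ⇒ as a loan: ruboen
Tosimu 'ruboen' matches the loan outcome 'ruboen', not the inherited 'rubuin' — it skipped the early Tosimu changes, so it was borrowed from Tolur.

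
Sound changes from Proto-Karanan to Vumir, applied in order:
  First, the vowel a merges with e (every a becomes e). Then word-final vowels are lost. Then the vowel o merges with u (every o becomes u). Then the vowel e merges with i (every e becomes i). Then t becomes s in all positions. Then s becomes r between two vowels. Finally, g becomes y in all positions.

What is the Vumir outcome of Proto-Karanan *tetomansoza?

Vumir: *tetomansoza
  tetomansoza → tetomensoze   [vowel merger]
  tetomensoze → tetomensoz   [apocope]
  tetomensoz → tetumensuz   [vowel merger]
  tetumensuz → tituminsuz   [vowel merger]
  tituminsuz → sisuminsuz   [unconditioned shift]
  sisuminsuz → siruminsuz   [rhotacism]
  siruminsuz (rule 7 does not apply)
  giving Vumir siruminsuz.

siruminsuz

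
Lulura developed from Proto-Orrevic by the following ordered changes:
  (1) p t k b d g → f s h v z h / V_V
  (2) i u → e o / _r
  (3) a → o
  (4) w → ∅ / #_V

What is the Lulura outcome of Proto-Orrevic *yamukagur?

yomuhohor

Lulura: *yamukagur > yamuhahur > yamuhahor > yomuhohor  (by intervocalic lenition, pre-rhotic lowering, vowel merger)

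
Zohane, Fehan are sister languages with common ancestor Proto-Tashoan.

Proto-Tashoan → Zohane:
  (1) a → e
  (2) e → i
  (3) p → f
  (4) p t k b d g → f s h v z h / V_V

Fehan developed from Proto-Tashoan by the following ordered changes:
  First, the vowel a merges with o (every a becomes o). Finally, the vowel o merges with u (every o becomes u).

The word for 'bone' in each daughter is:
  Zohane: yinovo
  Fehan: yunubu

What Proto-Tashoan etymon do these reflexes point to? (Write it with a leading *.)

*yanobo

Position 4: Zohane has o, Fehan has u. Zohane preserves o here (none of its changes turn any other segment into o), so the proto-segment is *o.
Position 5: Zohane has v, Fehan has b. Fehan preserves b here (none of its changes turn any other segment into b), so the proto-segment is *b.
Position 2: Zohane has i, Fehan has u. Taking the neighbouring segments as reconstructed: Zohane i could go back to *a or *e or *i; Fehan u could go back to *a or *o or *u — the one source consistent with every daughter is *a.
This points to *yanobo. Verify forward in each daughter:
Zohane: start from *yanobo.
  rule 1 (vowel merger): yanobo → yenobo
  rule 2 (vowel merger): yenobo → yinobo
  rule 3: no change — yinobo
  rule 4 (intervocalic lenition): yinobo → yinovo
  ⇒ Zohane yinovo
Fehan: start from *yanobo.
  rule 1 (vowel merger): yanobo → yonobo
  rule 2 (vowel merger): yonobo → yunubu
  ⇒ Fehan yunubu
*yanobo is the unique common source.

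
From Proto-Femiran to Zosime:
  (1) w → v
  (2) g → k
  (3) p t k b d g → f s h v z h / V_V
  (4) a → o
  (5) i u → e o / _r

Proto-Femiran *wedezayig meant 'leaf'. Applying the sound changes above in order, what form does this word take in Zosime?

Zosime: *wedezayig
  wedezayig → vedezayig   [unconditioned shift]
  vedezayig → vedezayik   [unconditioned shift]
  vedezayik → vezezayik   [intervocalic lenition]
  vezezayik → vezezoyik   [vowel merger]
  vezezoyik (rule 5 does not apply)
  giving Zosime vezezoyik.

vezezoyik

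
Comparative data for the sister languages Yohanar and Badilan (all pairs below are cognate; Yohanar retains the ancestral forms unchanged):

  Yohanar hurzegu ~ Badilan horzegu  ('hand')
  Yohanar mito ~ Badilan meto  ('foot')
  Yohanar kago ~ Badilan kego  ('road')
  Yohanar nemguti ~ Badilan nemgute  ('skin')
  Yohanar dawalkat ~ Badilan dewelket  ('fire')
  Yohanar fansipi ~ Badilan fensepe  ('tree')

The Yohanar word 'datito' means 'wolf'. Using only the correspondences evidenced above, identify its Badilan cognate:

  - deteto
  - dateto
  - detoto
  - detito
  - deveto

kago ~ kego, dawalkat ~ dewelket — Yohanar a corresponds to Badilan e after a consonant, before a consonant other than r, m, n, p, b, f, v.
mito ~ meto — Yohanar i corresponds to Badilan e after a consonant, before a consonant other than r, m, n, p, b, f, v.
Applying these to Yohanar 'datito':
  datito → detito   (a→e after a consonant, before a consonant other than r, m, n, p, b, f, v)
  detito → deteto   (i→e after a consonant, before a consonant other than r, m, n, p, b, f, v)
So the Badilan cognate is 'deteto'.

deteto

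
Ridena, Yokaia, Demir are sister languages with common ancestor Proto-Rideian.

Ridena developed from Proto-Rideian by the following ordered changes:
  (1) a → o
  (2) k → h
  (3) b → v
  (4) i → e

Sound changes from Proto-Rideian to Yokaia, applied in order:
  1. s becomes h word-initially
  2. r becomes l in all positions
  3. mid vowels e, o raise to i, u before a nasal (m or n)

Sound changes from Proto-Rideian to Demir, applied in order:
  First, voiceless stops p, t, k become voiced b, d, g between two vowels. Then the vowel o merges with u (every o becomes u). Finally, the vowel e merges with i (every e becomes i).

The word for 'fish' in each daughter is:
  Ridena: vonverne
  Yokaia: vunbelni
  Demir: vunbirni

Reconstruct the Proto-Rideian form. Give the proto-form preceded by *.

*vonberni

Position 4: Ridena has v, Yokaia has b, Demir has b. Yokaia preserves b here (none of its changes turn any other segment into b), so the proto-segment is *b.
Position 8: Ridena has e, Yokaia has i, Demir has i. Taking the neighbouring segments as reconstructed: Ridena e could go back to *e or *i; Yokaia i can only go back to *i; Demir i could go back to *e or *i — the one source consistent with every daughter is *i.
This points to *vonberni. Verify forward in each daughter:
Ridena: *vonberni > vonverni > vonverne  (by unconditioned shift, vowel merger)
Yokaia: start from *vonberni.
  rule 1: no change — vonberni
  rule 2 (unconditioned shift): vonberni → vonbelni
  rule 3 (pre-nasal raising): vonbelni → vunbelni
  ⇒ Yokaia vunbelni
Demir: *vonberni
  vonberni (rule 1 does not apply)
  vonberni → vunberni   [vowel merger]
  vunberni → vunbirni   [vowel merger]
  giving Demir vunbirni.
No other proto-form is consistent with every reflex, so the reconstruction is *vonberni.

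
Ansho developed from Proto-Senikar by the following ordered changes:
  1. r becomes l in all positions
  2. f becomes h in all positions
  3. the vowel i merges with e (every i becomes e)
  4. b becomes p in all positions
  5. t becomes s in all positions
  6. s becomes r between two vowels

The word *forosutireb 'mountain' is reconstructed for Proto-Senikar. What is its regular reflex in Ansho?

holorurelep

Ansho: start from *forosutireb.
  rule 1 (unconditioned shift): forosutireb → folosutileb
  rule 2 (unconditioned shift): folosutileb → holosutileb
  rule 3 (vowel merger): holosutileb → holosuteleb
  rule 4 (unconditioned shift): holosuteleb → holosutelep
  rule 5 (unconditioned shift): holosutelep → holosuselep
  rule 6 (rhotacism): holosuselep → holorurelep
  ⇒ Ansho holorurelep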